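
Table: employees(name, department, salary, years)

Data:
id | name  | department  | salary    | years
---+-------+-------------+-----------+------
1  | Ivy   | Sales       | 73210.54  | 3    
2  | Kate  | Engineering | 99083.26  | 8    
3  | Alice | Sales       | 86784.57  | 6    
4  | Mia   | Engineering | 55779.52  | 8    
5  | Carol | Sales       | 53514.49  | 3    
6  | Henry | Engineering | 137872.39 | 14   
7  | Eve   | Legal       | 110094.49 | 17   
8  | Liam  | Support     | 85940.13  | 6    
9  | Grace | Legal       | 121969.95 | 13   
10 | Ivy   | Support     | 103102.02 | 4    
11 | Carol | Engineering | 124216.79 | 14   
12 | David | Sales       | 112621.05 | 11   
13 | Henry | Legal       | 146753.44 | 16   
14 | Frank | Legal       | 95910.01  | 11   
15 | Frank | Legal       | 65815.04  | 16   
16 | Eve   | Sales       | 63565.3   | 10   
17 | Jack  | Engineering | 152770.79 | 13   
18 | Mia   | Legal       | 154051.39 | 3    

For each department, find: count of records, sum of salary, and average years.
SELECT department,
       COUNT(*) as cnt,
       SUM(salary) as total_salary,
       AVG(years) as avg_years
FROM employees
GROUP BY department

Result:
  Engineering: 5 records, 569722.75 total salary, 11.40 avg years
  Legal: 6 records, 694594.32 total salary, 12.67 avg years
  Sales: 5 records, 389695.95 total salary, 6.60 avg years
  Support: 2 records, 189042.15 total salary, 5.00 avg years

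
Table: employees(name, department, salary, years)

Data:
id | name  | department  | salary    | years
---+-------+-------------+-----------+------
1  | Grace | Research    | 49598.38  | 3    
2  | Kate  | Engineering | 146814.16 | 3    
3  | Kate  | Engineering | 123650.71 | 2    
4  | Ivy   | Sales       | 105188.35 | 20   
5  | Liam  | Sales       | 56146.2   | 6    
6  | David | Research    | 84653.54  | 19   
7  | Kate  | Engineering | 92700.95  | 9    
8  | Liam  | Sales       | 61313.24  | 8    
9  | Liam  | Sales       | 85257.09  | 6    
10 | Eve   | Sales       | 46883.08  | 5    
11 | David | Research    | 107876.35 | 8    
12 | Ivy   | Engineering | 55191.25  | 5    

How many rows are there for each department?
SELECT department, COUNT(*) as count
FROM employees
GROUP BY department

Result:
  Engineering: 4
  Research: 3
  Sales: 5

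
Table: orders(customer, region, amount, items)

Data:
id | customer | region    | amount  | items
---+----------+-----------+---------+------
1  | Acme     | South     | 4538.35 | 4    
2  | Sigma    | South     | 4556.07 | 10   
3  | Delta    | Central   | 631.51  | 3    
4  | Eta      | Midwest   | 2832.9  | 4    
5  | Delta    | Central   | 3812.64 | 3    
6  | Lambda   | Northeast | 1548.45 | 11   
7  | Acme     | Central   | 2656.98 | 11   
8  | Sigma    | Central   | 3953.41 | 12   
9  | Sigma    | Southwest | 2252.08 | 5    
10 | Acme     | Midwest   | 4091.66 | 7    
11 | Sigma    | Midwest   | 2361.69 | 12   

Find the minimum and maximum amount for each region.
SELECT region, MIN(amount), MAX(amount)
FROM orders
GROUP BY region

Result:
  Central: min=631.51, max=3953.41
  Midwest: min=2361.69, max=4091.66
  Northeast: min=1548.45, max=1548.45
  South: min=4538.35, max=4556.07
  Southwest: min=2252.08, max=2252.08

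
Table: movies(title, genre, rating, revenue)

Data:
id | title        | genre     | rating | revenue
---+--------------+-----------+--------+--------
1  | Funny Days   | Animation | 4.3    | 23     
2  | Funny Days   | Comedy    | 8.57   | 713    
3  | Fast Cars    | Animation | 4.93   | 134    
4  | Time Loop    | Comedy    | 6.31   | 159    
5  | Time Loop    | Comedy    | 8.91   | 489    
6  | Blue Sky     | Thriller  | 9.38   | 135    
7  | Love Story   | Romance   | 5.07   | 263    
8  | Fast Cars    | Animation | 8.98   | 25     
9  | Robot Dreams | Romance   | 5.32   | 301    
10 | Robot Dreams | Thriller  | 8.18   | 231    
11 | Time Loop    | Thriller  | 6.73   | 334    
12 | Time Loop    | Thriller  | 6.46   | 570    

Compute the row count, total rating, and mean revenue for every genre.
SELECT genre,
       COUNT(*) as cnt,
       SUM(rating) as total_rating,
       AVG(revenue) as avg_revenue
FROM movies
GROUP BY genre

Result:
  Animation: 3 records, 18.21 total rating, 60.67 avg revenue
  Comedy: 3 records, 23.79 total rating, 453.67 avg revenue
  Romance: 2 records, 10.39 total rating, 282.00 avg revenue
  Thriller: 4 records, 30.75 total rating, 317.50 avg revenue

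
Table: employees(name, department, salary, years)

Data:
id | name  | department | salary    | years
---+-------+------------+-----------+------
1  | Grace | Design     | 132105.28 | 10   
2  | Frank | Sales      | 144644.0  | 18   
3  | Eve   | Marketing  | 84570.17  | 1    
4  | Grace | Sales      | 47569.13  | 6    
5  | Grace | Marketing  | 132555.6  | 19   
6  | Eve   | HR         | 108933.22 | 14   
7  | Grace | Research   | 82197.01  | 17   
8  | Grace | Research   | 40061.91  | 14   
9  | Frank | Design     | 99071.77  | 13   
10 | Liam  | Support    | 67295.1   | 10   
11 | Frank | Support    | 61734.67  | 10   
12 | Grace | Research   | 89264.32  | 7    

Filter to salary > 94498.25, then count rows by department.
SELECT department, COUNT(*)
FROM employees
WHERE salary > 94498.25
GROUP BY department

Note: WHERE filters rows before grouping.

Result:
  Design: 2
  HR: 1
  Marketing: 1
  Sales: 1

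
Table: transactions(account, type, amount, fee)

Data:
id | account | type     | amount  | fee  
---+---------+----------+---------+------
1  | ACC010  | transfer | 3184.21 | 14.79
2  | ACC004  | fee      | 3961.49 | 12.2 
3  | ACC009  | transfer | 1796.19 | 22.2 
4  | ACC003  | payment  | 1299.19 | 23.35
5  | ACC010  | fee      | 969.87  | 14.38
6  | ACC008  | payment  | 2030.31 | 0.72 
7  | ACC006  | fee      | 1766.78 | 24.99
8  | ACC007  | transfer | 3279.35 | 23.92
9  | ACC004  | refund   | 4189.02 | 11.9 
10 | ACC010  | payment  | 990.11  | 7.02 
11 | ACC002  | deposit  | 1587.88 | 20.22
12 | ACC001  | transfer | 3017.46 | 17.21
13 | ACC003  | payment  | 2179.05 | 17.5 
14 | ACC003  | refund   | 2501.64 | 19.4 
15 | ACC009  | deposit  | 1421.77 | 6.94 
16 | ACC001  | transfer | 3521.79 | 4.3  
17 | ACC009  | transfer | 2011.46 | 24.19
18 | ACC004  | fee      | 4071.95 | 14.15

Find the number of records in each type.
SELECT type, COUNT(*) as count
FROM transactions
GROUP BY type

Result:
  deposit: 2
  fee: 4
  payment: 4
  refund: 2
  transfer: 6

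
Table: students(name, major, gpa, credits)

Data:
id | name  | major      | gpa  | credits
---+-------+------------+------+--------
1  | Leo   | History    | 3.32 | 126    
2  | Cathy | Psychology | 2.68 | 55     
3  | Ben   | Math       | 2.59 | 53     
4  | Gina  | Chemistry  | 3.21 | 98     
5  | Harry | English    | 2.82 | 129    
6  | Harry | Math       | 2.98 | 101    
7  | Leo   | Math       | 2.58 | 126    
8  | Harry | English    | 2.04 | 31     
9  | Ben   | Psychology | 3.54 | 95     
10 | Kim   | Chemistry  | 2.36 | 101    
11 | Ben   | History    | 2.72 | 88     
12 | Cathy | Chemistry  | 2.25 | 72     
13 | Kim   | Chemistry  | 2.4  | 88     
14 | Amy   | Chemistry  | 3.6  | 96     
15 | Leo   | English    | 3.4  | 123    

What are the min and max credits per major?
SELECT major, MIN(credits), MAX(credits)
FROM students
GROUP BY major

Result:
  Chemistry: min=72, max=101
  English: min=31, max=129
  History: min=88, max=126
  Math: min=53, max=126
  Psychology: min=55, max=95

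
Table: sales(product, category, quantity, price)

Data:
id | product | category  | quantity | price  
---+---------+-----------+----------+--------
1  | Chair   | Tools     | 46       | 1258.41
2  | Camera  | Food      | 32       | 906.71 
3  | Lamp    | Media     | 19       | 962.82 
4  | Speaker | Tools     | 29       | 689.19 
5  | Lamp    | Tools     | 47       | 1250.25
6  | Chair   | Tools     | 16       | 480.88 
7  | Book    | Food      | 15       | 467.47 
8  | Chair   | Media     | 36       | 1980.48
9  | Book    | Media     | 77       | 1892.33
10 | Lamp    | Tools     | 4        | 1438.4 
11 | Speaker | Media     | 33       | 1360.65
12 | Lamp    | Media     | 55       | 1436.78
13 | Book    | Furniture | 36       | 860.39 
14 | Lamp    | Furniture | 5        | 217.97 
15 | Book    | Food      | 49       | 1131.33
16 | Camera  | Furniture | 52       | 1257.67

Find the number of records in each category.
SELECT category, COUNT(*) as count
FROM sales
GROUP BY category

Result:
  Food: 3
  Furniture: 3
  Media: 5
  Tools: 5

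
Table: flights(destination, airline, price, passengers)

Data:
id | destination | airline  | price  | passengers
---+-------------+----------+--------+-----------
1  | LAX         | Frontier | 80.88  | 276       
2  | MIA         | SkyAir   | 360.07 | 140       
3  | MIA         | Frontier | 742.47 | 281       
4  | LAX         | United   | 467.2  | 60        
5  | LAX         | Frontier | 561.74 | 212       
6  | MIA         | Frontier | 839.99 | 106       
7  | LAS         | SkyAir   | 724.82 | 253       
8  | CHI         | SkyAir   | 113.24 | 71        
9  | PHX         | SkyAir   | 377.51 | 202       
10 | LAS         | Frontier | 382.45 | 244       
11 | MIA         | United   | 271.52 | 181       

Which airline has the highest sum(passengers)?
SELECT airline, SUM(passengers) as val
FROM flights
GROUP BY airline
ORDER BY val DESC
LIMIT 1

Result: Frontier with sum(passengers) = 1119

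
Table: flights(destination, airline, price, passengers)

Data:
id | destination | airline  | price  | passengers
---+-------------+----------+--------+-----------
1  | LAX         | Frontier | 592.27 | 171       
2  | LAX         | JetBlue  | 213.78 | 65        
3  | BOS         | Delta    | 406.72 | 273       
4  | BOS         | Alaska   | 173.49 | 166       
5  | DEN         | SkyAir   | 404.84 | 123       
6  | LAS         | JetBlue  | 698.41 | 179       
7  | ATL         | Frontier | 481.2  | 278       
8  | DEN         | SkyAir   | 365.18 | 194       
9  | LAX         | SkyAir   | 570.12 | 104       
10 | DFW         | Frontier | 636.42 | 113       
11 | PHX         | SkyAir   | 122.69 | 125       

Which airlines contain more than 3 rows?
SELECT airline, COUNT(*) as cnt
FROM flights
GROUP BY airline
HAVING COUNT(*) > 3

Result:
  SkyAir: 4

Note: HAVING filters groups after aggregation, WHERE filters rows before.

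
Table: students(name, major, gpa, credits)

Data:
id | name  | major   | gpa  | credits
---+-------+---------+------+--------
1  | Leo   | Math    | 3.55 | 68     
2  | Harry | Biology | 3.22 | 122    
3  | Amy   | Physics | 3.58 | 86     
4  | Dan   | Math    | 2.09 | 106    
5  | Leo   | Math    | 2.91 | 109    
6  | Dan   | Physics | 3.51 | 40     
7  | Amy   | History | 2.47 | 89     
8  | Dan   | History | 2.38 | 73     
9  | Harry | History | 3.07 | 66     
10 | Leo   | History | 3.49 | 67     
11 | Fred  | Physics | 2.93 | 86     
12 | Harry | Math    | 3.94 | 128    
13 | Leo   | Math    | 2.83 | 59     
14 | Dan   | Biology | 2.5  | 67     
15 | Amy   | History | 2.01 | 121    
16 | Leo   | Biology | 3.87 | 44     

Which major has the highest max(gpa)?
SELECT major, MAX(gpa) as val
FROM students
GROUP BY major
ORDER BY val DESC
LIMIT 1

Result: Math with max(gpa) = 3.94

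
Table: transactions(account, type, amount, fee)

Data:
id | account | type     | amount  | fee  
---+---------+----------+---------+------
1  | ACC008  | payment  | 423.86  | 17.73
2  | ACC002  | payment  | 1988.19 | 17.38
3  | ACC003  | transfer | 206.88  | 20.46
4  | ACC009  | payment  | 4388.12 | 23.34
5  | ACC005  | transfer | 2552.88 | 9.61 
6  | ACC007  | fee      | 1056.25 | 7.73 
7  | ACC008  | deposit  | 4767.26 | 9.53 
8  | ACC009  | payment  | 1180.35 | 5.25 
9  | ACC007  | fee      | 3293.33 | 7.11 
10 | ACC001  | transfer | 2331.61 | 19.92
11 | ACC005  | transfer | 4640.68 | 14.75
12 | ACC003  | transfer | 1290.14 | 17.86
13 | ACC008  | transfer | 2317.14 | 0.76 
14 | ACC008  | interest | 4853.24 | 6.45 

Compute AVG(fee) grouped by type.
SELECT type, AVG(fee) as result
FROM transactions
GROUP BY type

Result:
  deposit: 9.53
  fee: 7.42
  interest: 6.45
  payment: 15.93
  transfer: 13.89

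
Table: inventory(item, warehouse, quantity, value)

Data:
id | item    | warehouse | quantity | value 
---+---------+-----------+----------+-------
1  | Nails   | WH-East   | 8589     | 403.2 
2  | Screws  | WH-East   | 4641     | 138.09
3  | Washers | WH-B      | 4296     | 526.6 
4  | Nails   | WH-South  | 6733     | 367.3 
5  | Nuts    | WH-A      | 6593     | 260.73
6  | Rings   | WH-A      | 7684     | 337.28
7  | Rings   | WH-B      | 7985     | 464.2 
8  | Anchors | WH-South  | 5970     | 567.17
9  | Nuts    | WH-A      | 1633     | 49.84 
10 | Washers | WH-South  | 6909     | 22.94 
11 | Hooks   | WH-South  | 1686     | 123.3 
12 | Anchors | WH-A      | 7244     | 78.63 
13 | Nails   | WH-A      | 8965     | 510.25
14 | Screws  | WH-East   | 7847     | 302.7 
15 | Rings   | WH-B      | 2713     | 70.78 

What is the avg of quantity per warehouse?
SELECT warehouse, AVG(quantity) as result
FROM inventory
GROUP BY warehouse

Result:
  WH-A: 6423.80
  WH-B: 4998.00
  WH-East: 7025.67
  WH-South: 5324.50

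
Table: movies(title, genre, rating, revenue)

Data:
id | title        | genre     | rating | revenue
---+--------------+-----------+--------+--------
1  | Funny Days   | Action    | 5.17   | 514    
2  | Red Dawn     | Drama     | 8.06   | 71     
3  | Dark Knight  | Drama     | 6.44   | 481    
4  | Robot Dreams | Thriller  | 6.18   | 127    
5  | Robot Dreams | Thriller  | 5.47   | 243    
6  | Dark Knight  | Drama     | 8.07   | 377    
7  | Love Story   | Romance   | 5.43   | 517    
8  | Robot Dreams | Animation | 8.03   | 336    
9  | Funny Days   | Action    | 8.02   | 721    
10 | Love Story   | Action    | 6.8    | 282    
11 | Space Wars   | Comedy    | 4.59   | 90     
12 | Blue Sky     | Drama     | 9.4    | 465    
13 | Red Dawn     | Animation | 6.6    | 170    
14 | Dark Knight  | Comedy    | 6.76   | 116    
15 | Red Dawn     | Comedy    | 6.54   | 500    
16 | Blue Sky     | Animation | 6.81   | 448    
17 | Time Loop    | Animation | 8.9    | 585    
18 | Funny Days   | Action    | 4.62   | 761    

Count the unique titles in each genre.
SELECT genre, COUNT(DISTINCT title)
FROM movies
GROUP BY genre

Result:
  Action: 2 distinct
  Animation: 4 distinct
  Comedy: 3 distinct
  Drama: 3 distinct
  Romance: 1 distinct
  Thriller: 1 distinct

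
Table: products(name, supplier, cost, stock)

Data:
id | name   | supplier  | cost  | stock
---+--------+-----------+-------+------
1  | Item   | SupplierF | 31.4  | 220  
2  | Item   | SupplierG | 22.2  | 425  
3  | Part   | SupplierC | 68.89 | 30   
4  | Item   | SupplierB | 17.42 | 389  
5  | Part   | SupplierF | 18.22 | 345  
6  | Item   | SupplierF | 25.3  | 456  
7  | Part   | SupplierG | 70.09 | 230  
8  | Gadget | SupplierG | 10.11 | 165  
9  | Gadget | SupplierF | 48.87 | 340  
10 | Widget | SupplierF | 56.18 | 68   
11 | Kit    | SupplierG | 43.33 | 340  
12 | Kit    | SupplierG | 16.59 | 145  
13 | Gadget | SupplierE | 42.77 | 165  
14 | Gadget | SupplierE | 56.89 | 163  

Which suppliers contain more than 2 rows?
SELECT supplier, COUNT(*) as cnt
FROM products
GROUP BY supplier
HAVING COUNT(*) > 2

Result:
  SupplierF: 5
  SupplierG: 5

Note: HAVING filters groups after aggregation, WHERE filters rows before.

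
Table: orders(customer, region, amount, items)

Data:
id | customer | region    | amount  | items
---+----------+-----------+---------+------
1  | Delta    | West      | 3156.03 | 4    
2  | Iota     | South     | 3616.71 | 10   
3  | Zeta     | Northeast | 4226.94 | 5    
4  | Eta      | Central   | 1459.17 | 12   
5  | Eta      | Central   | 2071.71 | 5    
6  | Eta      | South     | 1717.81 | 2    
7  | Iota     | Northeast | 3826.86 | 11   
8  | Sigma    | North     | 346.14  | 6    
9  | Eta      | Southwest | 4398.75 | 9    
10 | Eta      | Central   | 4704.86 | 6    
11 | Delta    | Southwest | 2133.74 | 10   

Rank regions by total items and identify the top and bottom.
SELECT region, SUM(items)
FROM orders
GROUP BY region
ORDER BY SUM(items)

All groups:
  West: 4
  North: 6
  South: 12
  Northeast: 16
  Southwest: 19
  Central: 23

Highest: Central (23)
Lowest: West (4)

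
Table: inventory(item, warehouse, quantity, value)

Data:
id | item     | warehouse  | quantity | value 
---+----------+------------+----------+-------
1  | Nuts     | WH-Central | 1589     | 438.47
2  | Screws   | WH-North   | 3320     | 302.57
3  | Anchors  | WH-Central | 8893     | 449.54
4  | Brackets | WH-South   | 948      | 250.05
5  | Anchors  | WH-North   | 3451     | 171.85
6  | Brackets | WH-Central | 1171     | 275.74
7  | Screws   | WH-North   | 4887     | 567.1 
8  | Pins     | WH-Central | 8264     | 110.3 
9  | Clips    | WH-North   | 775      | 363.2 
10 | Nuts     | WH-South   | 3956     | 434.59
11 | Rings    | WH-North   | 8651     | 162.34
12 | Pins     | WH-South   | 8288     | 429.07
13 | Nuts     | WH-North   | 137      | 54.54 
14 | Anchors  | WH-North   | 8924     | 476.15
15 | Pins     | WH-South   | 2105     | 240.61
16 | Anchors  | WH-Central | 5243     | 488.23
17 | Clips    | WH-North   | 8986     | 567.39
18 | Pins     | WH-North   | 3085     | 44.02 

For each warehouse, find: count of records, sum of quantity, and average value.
SELECT warehouse,
       COUNT(*) as cnt,
       SUM(quantity) as total_quantity,
       AVG(value) as avg_value
FROM inventory
GROUP BY warehouse

Result:
  WH-Central: 5 records, 25160 total quantity, 352.46 avg value
  WH-North: 9 records, 42216 total quantity, 301.02 avg value
  WH-South: 4 records, 15297 total quantity, 338.58 avg value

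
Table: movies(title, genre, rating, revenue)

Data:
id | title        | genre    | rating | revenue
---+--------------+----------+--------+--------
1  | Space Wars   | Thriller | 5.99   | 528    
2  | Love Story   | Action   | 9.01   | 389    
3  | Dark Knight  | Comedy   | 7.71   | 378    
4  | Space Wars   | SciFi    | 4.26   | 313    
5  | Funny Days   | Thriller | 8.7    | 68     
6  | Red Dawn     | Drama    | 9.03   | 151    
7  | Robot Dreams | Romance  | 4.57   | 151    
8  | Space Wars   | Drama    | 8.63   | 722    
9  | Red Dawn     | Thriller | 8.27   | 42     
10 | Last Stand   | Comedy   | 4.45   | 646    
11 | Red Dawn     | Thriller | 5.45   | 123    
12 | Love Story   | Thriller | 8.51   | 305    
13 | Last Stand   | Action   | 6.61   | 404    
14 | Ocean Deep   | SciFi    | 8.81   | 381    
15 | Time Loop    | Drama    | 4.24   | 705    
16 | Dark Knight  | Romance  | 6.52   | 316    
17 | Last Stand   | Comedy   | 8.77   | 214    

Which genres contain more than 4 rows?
SELECT genre, COUNT(*) as cnt
FROM movies
GROUP BY genre
HAVING COUNT(*) > 4

Result:
  Thriller: 5

Note: HAVING filters groups after aggregation, WHERE filters rows before.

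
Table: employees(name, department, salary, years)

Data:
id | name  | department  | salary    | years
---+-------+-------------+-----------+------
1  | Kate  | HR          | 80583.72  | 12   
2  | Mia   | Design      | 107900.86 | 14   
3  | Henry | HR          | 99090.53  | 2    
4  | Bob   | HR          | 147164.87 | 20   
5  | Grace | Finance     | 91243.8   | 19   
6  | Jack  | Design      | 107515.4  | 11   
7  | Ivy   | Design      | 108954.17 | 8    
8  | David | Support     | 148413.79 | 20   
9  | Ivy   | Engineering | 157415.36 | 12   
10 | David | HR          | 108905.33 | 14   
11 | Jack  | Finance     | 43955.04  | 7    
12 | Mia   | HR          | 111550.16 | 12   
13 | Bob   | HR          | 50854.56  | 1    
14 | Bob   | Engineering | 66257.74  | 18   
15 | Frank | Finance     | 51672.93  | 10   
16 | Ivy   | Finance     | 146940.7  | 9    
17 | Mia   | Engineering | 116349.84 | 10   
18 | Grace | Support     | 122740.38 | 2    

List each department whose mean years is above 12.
SELECT department, AVG(years)
FROM employees
GROUP BY department
HAVING AVG(years) > 12

Result:
  Engineering: avg=13.33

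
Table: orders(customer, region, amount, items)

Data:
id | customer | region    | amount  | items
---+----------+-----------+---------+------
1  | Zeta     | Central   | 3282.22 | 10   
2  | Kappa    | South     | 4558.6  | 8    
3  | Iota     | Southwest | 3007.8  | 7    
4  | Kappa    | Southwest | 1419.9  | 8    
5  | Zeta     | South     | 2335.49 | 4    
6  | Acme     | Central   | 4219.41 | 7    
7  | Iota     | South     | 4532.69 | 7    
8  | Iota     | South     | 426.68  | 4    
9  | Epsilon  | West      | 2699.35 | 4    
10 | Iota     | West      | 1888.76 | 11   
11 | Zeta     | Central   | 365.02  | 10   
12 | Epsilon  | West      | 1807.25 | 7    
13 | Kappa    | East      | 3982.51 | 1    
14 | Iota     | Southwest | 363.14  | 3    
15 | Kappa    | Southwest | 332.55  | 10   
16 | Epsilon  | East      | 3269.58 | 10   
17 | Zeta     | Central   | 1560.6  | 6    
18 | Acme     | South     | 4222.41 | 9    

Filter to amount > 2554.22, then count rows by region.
SELECT region, COUNT(*)
FROM orders
WHERE amount > 2554.22
GROUP BY region

Note: WHERE filters rows before grouping.

Result:
  Central: 2
  East: 2
  South: 3
  Southwest: 1
  West: 1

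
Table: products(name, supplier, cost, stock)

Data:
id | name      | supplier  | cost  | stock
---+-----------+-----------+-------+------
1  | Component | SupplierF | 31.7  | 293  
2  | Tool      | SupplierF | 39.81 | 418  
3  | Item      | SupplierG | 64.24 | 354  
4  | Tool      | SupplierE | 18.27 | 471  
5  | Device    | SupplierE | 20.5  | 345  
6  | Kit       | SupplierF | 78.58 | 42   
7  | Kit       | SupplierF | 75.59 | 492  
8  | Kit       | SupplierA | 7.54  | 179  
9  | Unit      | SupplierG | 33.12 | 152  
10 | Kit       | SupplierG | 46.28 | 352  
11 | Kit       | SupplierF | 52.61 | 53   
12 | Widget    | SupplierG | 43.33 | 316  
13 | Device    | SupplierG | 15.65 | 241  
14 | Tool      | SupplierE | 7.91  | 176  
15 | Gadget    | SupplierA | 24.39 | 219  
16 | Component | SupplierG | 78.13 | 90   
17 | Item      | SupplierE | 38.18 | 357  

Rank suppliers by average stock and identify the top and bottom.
SELECT supplier, AVG(stock)
FROM products
GROUP BY supplier
ORDER BY AVG(stock)

All groups:
  SupplierA: 199.00
  SupplierG: 250.83
  SupplierF: 259.60
  SupplierE: 337.25

Highest: SupplierE (337.25)
Lowest: SupplierA (199.00)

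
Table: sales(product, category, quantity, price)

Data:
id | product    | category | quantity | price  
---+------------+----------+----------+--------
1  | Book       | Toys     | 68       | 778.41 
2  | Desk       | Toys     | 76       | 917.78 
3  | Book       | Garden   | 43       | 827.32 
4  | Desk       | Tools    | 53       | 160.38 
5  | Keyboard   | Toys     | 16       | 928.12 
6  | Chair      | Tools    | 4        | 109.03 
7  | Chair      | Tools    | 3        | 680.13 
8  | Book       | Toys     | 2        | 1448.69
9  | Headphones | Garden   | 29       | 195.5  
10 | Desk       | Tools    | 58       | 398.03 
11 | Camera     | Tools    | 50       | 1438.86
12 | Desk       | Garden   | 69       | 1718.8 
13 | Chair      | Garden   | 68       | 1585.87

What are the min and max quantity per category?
SELECT category, MIN(quantity), MAX(quantity)
FROM sales
GROUP BY category

Result:
  Garden: min=29, max=69
  Tools: min=3, max=58
  Toys: min=2, max=76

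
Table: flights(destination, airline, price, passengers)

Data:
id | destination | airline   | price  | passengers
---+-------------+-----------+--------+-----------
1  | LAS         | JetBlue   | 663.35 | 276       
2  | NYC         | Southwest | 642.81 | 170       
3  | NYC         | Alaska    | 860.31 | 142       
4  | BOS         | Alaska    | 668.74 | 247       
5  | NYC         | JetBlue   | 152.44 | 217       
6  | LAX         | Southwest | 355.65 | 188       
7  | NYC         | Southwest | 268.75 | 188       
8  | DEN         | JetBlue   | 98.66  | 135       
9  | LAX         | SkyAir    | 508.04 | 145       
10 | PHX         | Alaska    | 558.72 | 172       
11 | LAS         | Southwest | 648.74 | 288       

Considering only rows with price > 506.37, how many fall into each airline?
SELECT airline, COUNT(*)
FROM flights
WHERE price > 506.37
GROUP BY airline

Note: WHERE filters rows before grouping.

Result:
  Alaska: 3
  JetBlue: 1
  SkyAir: 1
  Southwest: 2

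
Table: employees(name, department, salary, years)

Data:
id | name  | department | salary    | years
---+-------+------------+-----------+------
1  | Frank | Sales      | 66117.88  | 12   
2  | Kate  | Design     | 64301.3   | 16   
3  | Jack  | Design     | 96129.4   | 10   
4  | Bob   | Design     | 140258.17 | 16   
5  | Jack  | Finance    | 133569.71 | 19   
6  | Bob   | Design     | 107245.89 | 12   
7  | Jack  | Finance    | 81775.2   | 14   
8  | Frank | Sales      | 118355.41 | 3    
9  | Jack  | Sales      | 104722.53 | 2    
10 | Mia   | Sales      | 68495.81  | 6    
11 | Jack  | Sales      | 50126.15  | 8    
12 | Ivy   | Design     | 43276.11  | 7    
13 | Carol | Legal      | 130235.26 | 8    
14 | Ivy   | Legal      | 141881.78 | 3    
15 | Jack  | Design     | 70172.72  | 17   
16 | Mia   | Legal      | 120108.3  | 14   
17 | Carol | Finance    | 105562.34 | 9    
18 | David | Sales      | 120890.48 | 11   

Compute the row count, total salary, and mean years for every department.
SELECT department,
       COUNT(*) as cnt,
       SUM(salary) as total_salary,
       AVG(years) as avg_years
FROM employees
GROUP BY department

Result:
  Design: 6 records, 521383.59 total salary, 13.00 avg years
  Finance: 3 records, 320907.25 total salary, 14.00 avg years
  Legal: 3 records, 392225.34 total salary, 8.33 avg years
  Sales: 6 records, 528708.26 total salary, 7.00 avg years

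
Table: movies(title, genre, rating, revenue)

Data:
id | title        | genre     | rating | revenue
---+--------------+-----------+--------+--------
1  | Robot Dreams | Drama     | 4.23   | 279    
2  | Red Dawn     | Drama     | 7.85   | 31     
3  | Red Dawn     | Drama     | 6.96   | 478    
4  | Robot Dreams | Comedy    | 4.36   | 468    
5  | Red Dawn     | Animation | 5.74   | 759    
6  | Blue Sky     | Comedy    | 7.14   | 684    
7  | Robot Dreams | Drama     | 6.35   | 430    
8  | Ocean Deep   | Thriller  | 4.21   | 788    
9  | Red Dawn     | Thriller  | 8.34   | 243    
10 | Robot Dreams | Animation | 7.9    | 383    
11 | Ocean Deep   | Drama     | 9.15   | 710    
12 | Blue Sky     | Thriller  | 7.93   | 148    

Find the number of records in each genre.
SELECT genre, COUNT(*) as count
FROM movies
GROUP BY genre

Result:
  Animation: 2
  Comedy: 2
  Drama: 5
  Thriller: 3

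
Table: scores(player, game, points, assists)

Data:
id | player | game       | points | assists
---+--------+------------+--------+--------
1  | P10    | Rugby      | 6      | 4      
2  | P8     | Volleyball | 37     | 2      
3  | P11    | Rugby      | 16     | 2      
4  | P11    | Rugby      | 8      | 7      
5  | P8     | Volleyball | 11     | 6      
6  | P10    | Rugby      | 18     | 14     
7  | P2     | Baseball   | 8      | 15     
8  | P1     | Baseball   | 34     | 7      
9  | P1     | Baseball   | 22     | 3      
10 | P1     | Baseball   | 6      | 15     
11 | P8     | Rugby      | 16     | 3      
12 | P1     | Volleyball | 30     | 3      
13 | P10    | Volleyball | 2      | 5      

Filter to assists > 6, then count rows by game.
SELECT game, COUNT(*)
FROM scores
WHERE assists > 6
GROUP BY game

Note: WHERE filters rows before grouping.

Result:
  Baseball: 3
  Rugby: 2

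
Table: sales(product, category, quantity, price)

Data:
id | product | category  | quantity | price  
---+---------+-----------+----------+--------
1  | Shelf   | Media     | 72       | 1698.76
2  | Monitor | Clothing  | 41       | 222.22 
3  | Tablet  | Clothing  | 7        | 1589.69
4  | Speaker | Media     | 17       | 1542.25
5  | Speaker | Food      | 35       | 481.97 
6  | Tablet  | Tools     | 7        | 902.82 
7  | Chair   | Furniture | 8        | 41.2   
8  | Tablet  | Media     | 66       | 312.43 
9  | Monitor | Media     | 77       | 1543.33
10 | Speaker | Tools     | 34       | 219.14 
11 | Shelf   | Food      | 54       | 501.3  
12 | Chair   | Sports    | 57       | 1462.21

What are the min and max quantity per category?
SELECT category, MIN(quantity), MAX(quantity)
FROM sales
GROUP BY category

Result:
  Clothing: min=7, max=41
  Food: min=35, max=54
  Furniture: min=8, max=8
  Media: min=17, max=77
  Sports: min=57, max=57
  Tools: min=7, max=34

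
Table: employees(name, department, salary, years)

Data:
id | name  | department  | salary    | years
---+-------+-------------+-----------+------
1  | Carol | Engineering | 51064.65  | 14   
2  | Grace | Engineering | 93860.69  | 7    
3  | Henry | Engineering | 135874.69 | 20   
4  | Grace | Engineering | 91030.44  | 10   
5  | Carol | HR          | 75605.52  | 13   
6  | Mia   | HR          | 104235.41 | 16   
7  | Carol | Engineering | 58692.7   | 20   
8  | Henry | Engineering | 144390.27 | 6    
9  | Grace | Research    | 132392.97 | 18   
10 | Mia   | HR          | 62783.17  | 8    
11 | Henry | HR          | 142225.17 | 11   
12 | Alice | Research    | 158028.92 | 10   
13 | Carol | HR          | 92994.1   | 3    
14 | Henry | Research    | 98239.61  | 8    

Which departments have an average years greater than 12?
SELECT department, AVG(years)
FROM employees
GROUP BY department
HAVING AVG(years) > 12

Result:
  Engineering: avg=12.83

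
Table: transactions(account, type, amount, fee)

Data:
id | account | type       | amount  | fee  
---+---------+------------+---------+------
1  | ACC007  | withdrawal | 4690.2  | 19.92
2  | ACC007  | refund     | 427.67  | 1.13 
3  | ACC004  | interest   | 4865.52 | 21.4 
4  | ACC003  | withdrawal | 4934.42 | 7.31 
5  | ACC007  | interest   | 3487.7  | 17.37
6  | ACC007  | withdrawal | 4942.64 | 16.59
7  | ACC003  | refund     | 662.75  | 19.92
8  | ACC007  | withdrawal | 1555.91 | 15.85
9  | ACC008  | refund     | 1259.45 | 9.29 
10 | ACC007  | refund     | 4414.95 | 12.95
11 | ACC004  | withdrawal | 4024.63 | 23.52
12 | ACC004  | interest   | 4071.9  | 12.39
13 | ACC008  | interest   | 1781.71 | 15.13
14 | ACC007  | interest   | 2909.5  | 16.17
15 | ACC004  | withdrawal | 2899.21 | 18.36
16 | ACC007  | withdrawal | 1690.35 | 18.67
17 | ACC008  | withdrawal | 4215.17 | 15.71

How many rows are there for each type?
SELECT type, COUNT(*) as count
FROM transactions
GROUP BY type

Result:
  interest: 5
  refund: 4
  withdrawal: 8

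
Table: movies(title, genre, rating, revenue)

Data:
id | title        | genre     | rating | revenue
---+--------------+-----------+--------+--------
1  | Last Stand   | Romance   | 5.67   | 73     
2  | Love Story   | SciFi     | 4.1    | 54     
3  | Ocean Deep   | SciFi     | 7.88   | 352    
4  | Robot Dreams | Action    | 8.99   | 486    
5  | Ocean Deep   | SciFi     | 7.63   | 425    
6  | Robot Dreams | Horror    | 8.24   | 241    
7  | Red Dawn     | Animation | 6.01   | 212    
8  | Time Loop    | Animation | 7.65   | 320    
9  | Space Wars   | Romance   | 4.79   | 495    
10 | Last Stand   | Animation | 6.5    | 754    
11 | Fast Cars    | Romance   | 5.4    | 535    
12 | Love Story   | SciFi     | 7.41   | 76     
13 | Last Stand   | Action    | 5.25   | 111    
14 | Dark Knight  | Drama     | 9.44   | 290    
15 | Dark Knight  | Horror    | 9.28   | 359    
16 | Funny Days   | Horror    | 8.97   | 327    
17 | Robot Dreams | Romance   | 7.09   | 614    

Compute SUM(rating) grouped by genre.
SELECT genre, SUM(rating) as result
FROM movies
GROUP BY genre

Result:
  Action: 14.24
  Animation: 20.16
  Drama: 9.44
  Horror: 26.49
  Romance: 22.95
  SciFi: 27.02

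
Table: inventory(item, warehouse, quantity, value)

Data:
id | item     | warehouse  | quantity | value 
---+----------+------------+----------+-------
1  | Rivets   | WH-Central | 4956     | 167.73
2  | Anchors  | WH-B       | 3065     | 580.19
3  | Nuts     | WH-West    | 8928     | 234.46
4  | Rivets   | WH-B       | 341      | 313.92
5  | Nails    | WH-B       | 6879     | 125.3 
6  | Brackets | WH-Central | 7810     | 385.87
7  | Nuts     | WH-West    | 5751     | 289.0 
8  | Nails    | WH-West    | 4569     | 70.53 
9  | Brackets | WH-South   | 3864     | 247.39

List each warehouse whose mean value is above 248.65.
SELECT warehouse, AVG(value)
FROM inventory
GROUP BY warehouse
HAVING AVG(value) > 248.65

Result:
  WH-B: avg=339.80
  WH-Central: avg=276.80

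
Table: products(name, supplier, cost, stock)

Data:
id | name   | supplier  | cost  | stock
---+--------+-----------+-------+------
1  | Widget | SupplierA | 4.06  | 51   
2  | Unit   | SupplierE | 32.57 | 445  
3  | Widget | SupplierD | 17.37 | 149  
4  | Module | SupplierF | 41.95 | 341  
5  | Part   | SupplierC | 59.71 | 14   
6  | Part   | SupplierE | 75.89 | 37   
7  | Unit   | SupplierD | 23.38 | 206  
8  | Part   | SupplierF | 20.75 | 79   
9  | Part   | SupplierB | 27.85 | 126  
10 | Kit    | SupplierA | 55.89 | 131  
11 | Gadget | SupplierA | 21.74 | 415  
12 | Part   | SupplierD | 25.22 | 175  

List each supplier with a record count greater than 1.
SELECT supplier, COUNT(*) as cnt
FROM products
GROUP BY supplier
HAVING COUNT(*) > 1

Result:
  SupplierA: 3
  SupplierD: 3
  SupplierE: 2
  SupplierF: 2

Note: HAVING filters groups after aggregation, WHERE filters rows before.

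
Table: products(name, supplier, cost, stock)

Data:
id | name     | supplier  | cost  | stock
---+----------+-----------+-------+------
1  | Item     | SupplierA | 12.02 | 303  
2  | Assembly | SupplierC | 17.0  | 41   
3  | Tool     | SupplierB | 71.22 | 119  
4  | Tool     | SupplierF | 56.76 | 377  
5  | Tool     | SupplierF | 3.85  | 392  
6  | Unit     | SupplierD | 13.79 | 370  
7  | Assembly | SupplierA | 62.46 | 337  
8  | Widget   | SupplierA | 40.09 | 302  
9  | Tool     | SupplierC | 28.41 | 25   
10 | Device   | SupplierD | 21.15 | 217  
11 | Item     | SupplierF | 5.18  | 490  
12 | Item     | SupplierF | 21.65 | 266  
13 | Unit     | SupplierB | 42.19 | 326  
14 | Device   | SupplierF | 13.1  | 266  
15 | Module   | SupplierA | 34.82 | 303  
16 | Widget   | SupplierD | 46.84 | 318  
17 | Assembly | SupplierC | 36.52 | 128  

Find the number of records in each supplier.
SELECT supplier, COUNT(*) as count
FROM products
GROUP BY supplier

Result:
  SupplierA: 4
  SupplierB: 2
  SupplierC: 3
  SupplierD: 3
  SupplierF: 5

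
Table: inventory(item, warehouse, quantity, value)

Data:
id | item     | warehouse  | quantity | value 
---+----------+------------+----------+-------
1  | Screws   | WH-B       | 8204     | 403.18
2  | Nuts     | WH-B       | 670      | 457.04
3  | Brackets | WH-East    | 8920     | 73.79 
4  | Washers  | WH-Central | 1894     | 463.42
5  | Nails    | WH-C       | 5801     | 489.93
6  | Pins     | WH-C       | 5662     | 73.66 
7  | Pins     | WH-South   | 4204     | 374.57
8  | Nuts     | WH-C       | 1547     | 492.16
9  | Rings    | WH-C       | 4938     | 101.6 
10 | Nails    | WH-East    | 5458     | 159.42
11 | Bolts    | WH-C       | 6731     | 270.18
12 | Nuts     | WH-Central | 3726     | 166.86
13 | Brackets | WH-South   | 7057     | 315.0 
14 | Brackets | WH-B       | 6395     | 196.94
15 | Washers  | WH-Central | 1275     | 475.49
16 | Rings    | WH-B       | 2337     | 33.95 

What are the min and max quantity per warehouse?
SELECT warehouse, MIN(quantity), MAX(quantity)
FROM inventory
GROUP BY warehouse

Result:
  WH-B: min=670, max=8204
  WH-C: min=1547, max=6731
  WH-Central: min=1275, max=3726
  WH-East: min=5458, max=8920
  WH-South: min=4204, max=7057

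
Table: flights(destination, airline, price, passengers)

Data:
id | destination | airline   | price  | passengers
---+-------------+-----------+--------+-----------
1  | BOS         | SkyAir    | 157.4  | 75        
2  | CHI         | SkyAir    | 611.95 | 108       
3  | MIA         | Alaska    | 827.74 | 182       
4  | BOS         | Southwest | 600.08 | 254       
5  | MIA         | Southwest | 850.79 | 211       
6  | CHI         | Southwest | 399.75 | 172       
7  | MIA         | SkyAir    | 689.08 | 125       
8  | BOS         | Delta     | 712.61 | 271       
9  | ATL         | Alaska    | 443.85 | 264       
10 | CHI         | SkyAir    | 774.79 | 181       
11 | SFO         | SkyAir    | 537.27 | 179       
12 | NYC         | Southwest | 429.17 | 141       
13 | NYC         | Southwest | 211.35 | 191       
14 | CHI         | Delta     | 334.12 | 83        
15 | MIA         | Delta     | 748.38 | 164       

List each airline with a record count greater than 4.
SELECT airline, COUNT(*) as cnt
FROM flights
GROUP BY airline
HAVING COUNT(*) > 4

Result:
  SkyAir: 5
  Southwest: 5

Note: HAVING filters groups after aggregation, WHERE filters rows before.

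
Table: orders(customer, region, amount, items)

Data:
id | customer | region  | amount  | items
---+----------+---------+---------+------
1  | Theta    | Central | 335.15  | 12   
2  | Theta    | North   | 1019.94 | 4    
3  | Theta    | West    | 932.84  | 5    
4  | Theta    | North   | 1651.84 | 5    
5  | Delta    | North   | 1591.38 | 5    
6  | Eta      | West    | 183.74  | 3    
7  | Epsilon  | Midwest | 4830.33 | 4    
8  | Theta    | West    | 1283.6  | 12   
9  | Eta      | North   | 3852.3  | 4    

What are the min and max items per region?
SELECT region, MIN(items), MAX(items)
FROM orders
GROUP BY region

Result:
  Central: min=12, max=12
  Midwest: min=4, max=4
  North: min=4, max=5
  West: min=3, max=12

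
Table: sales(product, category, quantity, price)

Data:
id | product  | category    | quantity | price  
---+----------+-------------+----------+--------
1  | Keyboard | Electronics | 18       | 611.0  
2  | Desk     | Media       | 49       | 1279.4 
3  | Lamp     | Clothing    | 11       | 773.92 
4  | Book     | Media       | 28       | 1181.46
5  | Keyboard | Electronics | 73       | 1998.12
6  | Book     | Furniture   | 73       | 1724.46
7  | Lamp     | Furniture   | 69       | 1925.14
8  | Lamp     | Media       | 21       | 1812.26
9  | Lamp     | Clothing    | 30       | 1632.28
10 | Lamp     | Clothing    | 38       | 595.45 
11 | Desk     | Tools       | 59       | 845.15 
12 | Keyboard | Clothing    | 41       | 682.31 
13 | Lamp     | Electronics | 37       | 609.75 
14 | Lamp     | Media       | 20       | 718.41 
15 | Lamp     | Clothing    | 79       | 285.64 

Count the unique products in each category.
SELECT category, COUNT(DISTINCT product)
FROM sales
GROUP BY category

Result:
  Clothing: 2 distinct
  Electronics: 2 distinct
  Furniture: 2 distinct
  Media: 3 distinct
  Tools: 1 distinct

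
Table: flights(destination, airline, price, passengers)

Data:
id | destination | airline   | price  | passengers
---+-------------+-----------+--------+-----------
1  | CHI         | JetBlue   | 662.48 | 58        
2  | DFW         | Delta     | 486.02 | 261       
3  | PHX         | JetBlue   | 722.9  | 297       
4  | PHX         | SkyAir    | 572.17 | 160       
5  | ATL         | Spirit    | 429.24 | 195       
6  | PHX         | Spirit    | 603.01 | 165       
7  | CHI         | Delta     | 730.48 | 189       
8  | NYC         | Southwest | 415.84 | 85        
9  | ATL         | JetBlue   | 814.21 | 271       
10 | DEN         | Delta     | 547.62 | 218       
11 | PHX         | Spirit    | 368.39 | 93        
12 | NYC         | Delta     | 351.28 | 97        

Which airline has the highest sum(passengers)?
SELECT airline, SUM(passengers) as val
FROM flights
GROUP BY airline
ORDER BY val DESC
LIMIT 1

Result: Delta with sum(passengers) = 765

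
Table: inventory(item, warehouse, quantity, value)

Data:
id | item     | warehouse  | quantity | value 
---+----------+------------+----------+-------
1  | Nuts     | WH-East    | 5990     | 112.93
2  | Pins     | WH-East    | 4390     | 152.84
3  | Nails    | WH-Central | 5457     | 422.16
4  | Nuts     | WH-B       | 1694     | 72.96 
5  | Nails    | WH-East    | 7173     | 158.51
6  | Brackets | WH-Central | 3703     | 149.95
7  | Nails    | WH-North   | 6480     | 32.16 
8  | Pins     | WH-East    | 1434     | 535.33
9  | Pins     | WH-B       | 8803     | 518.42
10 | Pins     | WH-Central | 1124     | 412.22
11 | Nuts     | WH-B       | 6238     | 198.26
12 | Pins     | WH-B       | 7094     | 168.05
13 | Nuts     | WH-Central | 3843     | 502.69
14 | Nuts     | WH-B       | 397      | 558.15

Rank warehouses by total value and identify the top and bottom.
SELECT warehouse, SUM(value)
FROM inventory
GROUP BY warehouse
ORDER BY SUM(value)

All groups:
  WH-North: 32.16
  WH-East: 959.61
  WH-Central: 1487.02
  WH-B: 1515.84

Highest: WH-B (1515.84)
Lowest: WH-North (32.16)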